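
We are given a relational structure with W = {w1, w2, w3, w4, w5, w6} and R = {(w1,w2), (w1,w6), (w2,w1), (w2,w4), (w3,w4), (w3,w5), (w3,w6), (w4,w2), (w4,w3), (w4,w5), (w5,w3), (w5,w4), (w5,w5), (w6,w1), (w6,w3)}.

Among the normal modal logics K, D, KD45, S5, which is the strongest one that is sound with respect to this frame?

Serial (axiom D): yes — every world has a successor (e.g. w1 R w2).
Euclidean (axiom 5): no — w1 R w2 and w1 R w6, but not w2 R w6.
Transitive (axiom 4): no — w1 R w2 and w2 R w4, but not w1 R w4.
Reflexive (axiom T): no — w1 is not related to itself.
So F validates K, D; KD45 would additionally require R to be Euclidean and transitive. The strongest is D.

D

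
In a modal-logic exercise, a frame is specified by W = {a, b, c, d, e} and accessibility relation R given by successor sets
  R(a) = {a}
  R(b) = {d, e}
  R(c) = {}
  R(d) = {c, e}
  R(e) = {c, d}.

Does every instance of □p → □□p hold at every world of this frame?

No

The schema 4 characterises exactly the transitive frames.
Transitive: no — b R d and d R c, but not b R c.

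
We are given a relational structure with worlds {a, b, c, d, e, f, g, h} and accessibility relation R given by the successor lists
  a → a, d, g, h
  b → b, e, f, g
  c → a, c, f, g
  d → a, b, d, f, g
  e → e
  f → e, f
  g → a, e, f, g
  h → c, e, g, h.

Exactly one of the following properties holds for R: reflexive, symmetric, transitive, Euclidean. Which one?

Reflexive: yes — every world is R-related to itself.
Symmetric: no — a R h but not h R a.
Transitive: no — a R d and d R b, but not a R b.
Euclidean: no — a R d and a R h, but not d R h.
Only reflexive holds.

reflexive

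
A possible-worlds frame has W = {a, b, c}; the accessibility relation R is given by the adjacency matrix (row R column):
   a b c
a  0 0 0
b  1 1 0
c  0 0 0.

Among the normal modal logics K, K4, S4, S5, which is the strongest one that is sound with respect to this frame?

Transitive (axiom 4): yes — every two-step R-path is closed by a direct edge.
Reflexive (axiom T): no — a is not related to itself.
Euclidean (axiom 5): no — b R a and b R a, but not a R a.
So F validates K, K4; S4 would additionally require R to be reflexive. The strongest is K4.

K4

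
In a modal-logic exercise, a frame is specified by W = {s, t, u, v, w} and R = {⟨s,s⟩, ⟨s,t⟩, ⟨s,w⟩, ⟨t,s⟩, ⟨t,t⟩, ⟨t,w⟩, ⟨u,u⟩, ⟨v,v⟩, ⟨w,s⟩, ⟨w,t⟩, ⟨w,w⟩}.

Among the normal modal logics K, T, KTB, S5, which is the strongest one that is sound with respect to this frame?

S5

Reflexive (axiom T): yes — every world is R-related to itself.
Symmetric (axiom B): yes — every pair in R has its reverse in R.
Euclidean (axiom 5): yes — any two successors of a common world are R-related.
So F validates K, T, KTB, S5. The strongest is S5.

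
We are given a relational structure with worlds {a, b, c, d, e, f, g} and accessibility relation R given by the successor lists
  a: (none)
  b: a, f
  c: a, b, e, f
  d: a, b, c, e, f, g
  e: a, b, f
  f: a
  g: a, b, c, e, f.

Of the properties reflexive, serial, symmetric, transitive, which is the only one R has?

Reflexive: no — a is not related to itself.
Serial: no — a has no R-successor.
Symmetric: no — b R a but not a R b.
Transitive: yes — every two-step R-path is closed by a direct edge.
Only transitive holds.

transitive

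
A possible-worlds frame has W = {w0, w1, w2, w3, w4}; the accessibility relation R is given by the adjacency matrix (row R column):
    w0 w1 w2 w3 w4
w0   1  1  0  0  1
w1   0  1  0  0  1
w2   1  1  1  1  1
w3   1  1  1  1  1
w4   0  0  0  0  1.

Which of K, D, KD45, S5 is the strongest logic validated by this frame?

D

Serial (axiom D): yes — every world has a successor (e.g. w0 R w0).
Euclidean (axiom 5): no — w0 R w4 and w0 R w1, but not w4 R w1.
Transitive (axiom 4): yes — every two-step R-path is closed by a direct edge.
Reflexive (axiom T): yes — every world is R-related to itself.
So F validates K, D; KD45 would additionally require R to be Euclidean. The strongest is D.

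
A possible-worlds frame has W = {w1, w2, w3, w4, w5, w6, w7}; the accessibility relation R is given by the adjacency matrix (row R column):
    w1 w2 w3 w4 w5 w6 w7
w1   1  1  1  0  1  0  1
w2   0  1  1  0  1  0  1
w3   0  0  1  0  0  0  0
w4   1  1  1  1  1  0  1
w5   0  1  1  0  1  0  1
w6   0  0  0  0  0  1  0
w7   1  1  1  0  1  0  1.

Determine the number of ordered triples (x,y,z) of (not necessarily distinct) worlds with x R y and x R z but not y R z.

Enumerating: (w1,w2,w1), (w1,w3,w1), (w1,w3,w2), (w1,w3,w5), (w1,w3,w7), (w1,w5,w1), (w2,w3,w2), (w2,w3,w5), (w2,w3,w7), (w4,w1,w4), (w4,w2,w1), (w4,w2,w4), … and 17 more.
Total: 29.

29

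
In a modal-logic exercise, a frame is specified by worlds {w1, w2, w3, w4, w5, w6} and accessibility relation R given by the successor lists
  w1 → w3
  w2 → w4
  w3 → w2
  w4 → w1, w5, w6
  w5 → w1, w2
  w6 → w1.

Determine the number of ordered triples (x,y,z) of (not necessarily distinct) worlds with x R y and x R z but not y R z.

15

Enumerating: (w1,w3,w3), (w2,w4,w4), (w3,w2,w2), (w4,w1,w1), (w4,w1,w5), (w4,w1,w6), (w4,w5,w5), (w4,w5,w6), (w4,w6,w5), (w4,w6,w6), (w5,w1,w1), (w5,w1,w2), (w5,w2,w1), (w5,w2,w2), (w6,w1,w1).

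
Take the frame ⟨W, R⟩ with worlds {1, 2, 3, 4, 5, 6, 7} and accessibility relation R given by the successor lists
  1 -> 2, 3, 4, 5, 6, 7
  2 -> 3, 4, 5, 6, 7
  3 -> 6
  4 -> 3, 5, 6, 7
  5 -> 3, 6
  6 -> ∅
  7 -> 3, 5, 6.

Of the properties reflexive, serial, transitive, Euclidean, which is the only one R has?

Reflexive: no — 1 is not related to itself.
Serial: no — 6 has no R-successor.
Transitive: yes — every two-step R-path is closed by a direct edge.
Euclidean: no — 1 R 3 and 1 R 2, but not 3 R 2.
Only transitive holds.

transitive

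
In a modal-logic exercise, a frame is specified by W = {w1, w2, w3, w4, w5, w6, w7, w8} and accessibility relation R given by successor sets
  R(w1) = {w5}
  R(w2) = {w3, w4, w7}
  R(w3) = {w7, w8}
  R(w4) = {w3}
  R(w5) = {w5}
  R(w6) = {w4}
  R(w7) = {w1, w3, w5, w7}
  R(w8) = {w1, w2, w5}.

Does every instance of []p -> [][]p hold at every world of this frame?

No

The schema 4 characterises exactly the transitive frames.
Transitive: no — w2 R w3 and w3 R w8, but not w2 R w8.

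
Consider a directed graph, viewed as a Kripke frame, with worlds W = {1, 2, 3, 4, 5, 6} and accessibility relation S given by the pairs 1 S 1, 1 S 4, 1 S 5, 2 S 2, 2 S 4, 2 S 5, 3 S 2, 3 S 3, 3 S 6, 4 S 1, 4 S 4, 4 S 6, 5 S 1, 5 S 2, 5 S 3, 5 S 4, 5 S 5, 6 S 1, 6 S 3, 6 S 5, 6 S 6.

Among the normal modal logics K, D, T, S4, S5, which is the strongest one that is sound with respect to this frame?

Serial (axiom D): yes — every world has a successor (e.g. 1 S 1).
Reflexive (axiom T): yes — every world is S-related to itself.
Transitive (axiom 4): no — 1 S 4 and 4 S 6, but not 1 S 6.
Euclidean (axiom 5): no — 1 S 4 and 1 S 5, but not 4 S 5.
So F validates K, D, T; S4 would additionally require S to be transitive. The strongest is T.

T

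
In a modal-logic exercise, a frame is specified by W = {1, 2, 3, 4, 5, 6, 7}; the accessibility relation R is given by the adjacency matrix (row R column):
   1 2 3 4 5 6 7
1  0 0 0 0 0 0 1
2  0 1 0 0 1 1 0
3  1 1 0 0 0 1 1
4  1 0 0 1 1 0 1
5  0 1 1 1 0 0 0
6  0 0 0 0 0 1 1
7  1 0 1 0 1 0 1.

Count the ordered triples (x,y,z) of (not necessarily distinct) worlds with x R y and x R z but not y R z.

Enumerating: (2,5,5), (2,5,6), (2,6,2), (2,6,5), (3,1,1), (3,1,2), (3,1,6), (3,2,1), (3,2,7), (3,6,1), (3,6,2), (3,7,2), … and 23 more.
Total: 35.

35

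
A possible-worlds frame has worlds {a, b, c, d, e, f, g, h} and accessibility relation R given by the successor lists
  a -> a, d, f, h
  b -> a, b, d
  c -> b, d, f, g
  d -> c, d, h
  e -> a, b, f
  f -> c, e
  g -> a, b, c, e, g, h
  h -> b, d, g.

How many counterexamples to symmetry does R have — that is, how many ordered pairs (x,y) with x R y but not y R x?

Enumerating: (a,d), (a,f), (a,h), (b,a), (b,d), (c,b), (e,a), (e,b), (g,a), (g,b), (g,e), (h,b).

12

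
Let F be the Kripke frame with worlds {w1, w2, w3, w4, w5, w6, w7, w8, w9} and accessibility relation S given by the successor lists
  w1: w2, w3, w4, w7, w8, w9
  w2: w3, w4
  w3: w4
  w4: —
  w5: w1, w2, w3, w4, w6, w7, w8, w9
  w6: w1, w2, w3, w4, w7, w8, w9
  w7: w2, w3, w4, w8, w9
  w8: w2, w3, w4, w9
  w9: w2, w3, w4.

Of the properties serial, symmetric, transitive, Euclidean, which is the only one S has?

transitive

Serial: no — w4 has no S-successor.
Symmetric: no — w1 S w2 but not w2 S w1.
Transitive: yes — every two-step S-path is closed by a direct edge.
Euclidean: no — w1 S w2 and w1 S w7, but not w2 S w7.
Only transitive holds.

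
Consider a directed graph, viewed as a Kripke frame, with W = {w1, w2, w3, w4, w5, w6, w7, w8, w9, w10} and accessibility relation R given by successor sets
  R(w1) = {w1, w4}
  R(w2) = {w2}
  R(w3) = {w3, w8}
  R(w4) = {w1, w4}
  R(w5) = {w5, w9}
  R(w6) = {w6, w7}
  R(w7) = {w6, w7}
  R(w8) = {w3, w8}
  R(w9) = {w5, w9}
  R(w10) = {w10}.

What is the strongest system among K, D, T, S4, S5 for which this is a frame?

Serial (axiom D): yes — every world has a successor (e.g. w1 R w1).
Reflexive (axiom T): yes — every world is R-related to itself.
Transitive (axiom 4): yes — every two-step R-path is closed by a direct edge.
Euclidean (axiom 5): yes — any two successors of a common world are R-related.
So F validates K, D, T, S4, S5. The strongest is S5.

S5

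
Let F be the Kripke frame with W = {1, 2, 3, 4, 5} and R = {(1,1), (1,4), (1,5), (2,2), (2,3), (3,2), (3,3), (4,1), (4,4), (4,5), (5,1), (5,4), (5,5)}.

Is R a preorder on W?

Reflexive: yes — every world is R-related to itself.
Transitive: yes — every two-step R-path is closed by a direct edge.
So R is a preorder.

Yes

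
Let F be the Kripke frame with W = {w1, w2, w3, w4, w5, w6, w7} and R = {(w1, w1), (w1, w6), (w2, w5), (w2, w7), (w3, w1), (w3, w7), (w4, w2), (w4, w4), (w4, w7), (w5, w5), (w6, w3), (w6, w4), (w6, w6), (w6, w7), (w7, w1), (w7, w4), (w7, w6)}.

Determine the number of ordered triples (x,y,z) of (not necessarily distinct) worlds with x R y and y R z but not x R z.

Enumerating: (w1,w6,w3), (w1,w6,w4), (w1,w6,w7), (w2,w7,w1), (w2,w7,w4), (w2,w7,w6), (w3,w1,w6), (w3,w7,w4), (w3,w7,w6), (w4,w2,w5), (w4,w7,w1), (w4,w7,w6), … and 7 more.
Total: 19.

19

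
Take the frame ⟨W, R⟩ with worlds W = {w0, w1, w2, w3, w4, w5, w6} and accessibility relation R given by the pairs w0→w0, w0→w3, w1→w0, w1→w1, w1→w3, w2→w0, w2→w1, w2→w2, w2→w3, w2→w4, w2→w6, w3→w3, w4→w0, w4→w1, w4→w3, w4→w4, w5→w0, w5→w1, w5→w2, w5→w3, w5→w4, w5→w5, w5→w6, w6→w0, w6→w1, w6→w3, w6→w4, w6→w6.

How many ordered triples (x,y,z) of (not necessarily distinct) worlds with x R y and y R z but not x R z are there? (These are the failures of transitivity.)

0

R is transitive; there are no such tuples.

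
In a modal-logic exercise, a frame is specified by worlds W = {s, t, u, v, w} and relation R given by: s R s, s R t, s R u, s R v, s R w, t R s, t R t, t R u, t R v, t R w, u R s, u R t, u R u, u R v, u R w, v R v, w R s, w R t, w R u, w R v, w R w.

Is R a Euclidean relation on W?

No

Euclidean: no — s R v and s R t, but not v R t.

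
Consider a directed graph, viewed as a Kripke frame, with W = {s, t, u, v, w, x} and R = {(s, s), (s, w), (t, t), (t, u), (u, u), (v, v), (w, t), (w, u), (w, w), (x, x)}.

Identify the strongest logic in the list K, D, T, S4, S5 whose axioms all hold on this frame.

T

Serial (axiom D): yes — every world has a successor (e.g. s R s).
Reflexive (axiom T): yes — every world is R-related to itself.
Transitive (axiom 4): no — s R w and w R t, but not s R t.
Euclidean (axiom 5): no — w R u and w R t, but not u R t.
So F validates K, D, T; S4 would additionally require R to be transitive. The strongest is T.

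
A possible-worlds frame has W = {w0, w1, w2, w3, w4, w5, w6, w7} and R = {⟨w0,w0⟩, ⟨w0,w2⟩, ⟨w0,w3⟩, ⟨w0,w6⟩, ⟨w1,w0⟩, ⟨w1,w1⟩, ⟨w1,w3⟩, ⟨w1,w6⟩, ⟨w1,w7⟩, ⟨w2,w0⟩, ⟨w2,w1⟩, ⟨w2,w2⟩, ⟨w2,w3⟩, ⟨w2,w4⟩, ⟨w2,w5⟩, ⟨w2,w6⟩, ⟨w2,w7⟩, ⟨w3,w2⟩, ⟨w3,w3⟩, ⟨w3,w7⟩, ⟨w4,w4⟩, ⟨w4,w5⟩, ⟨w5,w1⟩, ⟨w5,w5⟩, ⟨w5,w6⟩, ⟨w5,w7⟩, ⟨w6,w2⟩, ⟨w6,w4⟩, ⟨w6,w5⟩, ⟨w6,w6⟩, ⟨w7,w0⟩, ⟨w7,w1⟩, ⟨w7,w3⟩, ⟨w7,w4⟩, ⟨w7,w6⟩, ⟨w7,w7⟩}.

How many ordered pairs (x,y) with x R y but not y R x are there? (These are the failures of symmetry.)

Enumerating: (w0,w3), (w0,w6), (w1,w0), (w1,w3), (w1,w6), (w2,w1), (w2,w4), (w2,w5), (w2,w7), (w4,w5), (w5,w1), (w5,w7), (w6,w4), (w7,w0), (w7,w4), (w7,w6).

16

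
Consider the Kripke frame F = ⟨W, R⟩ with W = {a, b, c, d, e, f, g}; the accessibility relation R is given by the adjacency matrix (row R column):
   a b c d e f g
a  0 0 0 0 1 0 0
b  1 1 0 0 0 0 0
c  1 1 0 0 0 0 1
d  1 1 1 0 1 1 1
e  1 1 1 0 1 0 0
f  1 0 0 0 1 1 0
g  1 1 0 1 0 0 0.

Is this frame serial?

Yes

Serial: yes — every world has a successor (e.g. a R e).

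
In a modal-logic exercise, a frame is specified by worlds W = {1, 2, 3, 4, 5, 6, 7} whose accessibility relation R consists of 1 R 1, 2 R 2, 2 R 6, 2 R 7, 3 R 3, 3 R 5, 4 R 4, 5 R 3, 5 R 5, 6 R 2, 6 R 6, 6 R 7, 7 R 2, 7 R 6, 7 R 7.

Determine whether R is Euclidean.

Yes

Euclidean: yes — any two successors of a common world are R-related.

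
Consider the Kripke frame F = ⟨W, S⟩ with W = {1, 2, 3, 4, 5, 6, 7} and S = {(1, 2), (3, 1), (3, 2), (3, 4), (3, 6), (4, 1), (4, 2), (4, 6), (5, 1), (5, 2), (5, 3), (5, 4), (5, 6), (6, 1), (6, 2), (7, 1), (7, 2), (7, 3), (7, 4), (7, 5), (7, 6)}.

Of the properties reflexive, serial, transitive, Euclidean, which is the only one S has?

transitive

Reflexive: no — 1 is not related to itself.
Serial: no — 2 has no S-successor.
Transitive: yes — every two-step S-path is closed by a direct edge.
Euclidean: no — 3 S 1 and 3 S 4, but not 1 S 4.
Only transitive holds.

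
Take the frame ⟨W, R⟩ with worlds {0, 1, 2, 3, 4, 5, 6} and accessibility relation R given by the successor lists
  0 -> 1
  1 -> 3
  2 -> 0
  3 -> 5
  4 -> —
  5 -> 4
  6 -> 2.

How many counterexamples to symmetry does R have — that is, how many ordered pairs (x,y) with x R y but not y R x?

Enumerating: (0,1), (1,3), (2,0), (3,5), (5,4), (6,2).

6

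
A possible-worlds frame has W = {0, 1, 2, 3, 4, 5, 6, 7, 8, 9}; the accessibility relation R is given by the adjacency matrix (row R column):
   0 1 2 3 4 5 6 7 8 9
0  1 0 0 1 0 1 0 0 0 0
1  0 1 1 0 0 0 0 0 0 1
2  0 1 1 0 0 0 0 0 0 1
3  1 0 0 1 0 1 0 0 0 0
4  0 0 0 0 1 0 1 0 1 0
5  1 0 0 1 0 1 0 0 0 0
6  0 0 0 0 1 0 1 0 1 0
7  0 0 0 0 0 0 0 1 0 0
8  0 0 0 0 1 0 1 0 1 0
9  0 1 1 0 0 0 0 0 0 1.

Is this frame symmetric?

Symmetric: yes — every pair in R has its reverse in R.

Yes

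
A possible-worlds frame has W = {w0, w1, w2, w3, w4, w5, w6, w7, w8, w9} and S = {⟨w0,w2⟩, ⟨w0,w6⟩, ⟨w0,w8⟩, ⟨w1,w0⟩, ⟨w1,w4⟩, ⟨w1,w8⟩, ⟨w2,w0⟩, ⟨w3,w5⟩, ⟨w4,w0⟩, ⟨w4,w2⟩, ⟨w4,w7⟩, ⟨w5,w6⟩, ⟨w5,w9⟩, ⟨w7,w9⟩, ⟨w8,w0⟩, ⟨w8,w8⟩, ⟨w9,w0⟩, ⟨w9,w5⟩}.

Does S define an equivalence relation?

Reflexive: no — w0 is not related to itself.
Symmetric: no — w0 S w6 but not w6 S w0.
Transitive: no — w1 S w0 and w0 S w2, but not w1 S w2.
So S is not an equivalence relation.

No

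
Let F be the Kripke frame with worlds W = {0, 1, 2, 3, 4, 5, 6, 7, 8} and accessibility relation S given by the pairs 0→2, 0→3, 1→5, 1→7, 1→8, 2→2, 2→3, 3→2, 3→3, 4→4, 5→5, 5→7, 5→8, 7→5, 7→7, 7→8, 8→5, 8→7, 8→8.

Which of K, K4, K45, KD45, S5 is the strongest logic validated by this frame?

K45

Transitive (axiom 4): yes — every two-step S-path is closed by a direct edge.
Euclidean (axiom 5): yes — any two successors of a common world are S-related.
Serial (axiom D): no — 6 has no S-successor.
Reflexive (axiom T): no — 0 is not related to itself.
So F validates K, K4, K45; KD45 would additionally require S to be serial. The strongest is K45.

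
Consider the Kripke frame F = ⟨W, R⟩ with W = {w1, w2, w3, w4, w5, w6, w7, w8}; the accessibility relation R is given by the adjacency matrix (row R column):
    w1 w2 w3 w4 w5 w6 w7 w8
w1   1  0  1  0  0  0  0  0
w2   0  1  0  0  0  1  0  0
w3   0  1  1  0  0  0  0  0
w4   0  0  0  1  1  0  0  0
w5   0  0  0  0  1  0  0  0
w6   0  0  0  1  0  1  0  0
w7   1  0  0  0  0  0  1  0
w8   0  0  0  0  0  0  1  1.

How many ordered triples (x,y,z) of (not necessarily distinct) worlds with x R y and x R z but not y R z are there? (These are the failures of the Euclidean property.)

7

Enumerating: (w1,w3,w1), (w2,w6,w2), (w3,w2,w3), (w4,w5,w4), (w6,w4,w6), (w7,w1,w7), (w8,w7,w8).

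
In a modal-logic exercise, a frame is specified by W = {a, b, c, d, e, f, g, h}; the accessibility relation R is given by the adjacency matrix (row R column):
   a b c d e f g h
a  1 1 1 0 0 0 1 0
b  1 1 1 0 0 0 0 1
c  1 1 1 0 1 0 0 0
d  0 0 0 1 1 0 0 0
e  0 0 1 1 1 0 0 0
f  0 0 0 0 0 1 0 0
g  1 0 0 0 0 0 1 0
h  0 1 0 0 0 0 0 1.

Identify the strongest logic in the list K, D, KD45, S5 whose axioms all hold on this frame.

D

Serial (axiom D): yes — every world has a successor (e.g. a R a).
Euclidean (axiom 5): no — a R b and a R g, but not b R g.
Transitive (axiom 4): no — a R b and b R h, but not a R h.
Reflexive (axiom T): yes — every world is R-related to itself.
So F validates K, D; KD45 would additionally require R to be Euclidean and transitive. The strongest is D.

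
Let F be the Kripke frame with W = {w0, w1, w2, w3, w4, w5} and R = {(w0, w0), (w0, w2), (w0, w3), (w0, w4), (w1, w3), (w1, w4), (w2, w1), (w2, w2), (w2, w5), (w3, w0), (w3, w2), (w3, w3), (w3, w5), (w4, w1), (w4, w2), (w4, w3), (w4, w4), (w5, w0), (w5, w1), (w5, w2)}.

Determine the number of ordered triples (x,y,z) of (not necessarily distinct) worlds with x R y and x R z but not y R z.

26

Enumerating: (w0,w2,w0), (w0,w2,w3), (w0,w2,w4), (w0,w3,w4), (w0,w4,w0), (w1,w3,w4), (w2,w1,w1), (w2,w1,w2), (w2,w1,w5), (w2,w5,w5), (w3,w0,w5), (w3,w2,w0), … and 14 more.
Total: 26.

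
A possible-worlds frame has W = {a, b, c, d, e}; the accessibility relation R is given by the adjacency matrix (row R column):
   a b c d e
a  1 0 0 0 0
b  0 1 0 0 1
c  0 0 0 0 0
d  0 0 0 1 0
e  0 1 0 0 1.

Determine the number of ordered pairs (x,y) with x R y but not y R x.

R is symmetric; there are no such tuples.

0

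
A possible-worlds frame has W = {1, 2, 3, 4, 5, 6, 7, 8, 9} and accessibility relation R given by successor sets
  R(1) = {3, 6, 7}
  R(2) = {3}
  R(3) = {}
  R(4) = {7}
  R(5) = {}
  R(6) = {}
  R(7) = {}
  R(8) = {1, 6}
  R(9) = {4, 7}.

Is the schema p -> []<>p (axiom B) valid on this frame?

No

The schema B characterises exactly the symmetric frames.
Symmetric: no — 1 R 3 but not 3 R 1.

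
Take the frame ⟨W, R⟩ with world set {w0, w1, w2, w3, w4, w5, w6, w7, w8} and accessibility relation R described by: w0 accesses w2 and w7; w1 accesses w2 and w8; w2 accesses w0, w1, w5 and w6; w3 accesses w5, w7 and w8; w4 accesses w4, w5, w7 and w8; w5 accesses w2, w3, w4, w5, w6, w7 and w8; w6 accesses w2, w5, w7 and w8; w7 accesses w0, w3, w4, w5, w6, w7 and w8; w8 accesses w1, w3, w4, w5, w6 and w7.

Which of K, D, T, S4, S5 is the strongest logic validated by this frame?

Serial (axiom D): yes — every world has a successor (e.g. w0 R w2).
Reflexive (axiom T): no — w0 is not related to itself.
Transitive (axiom 4): no — w0 R w2 and w2 R w1, but not w0 R w1.
Euclidean (axiom 5): no — w0 R w2 and w0 R w7, but not w2 R w7.
So F validates K, D; T would additionally require R to be reflexive. The strongest is D.

D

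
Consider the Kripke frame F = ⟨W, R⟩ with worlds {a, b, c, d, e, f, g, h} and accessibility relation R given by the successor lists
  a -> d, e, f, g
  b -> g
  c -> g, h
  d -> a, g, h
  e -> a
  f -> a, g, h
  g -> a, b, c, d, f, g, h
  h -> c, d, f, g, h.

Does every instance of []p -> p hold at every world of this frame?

No

Axiom T corresponds to the accessibility relation being reflexive.
Reflexive: no — a is not related to itself.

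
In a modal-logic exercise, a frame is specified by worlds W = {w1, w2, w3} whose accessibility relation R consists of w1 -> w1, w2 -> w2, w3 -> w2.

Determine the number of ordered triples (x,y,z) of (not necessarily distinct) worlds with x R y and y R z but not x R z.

0

R is transitive; there are no such tuples.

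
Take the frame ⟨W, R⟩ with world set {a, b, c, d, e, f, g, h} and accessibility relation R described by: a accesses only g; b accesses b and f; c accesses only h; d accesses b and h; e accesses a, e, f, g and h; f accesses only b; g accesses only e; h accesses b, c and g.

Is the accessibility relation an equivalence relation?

Reflexive: no — a is not related to itself.
Symmetric: no — a R g but not g R a.
Transitive: no — a R g and g R e, but not a R e.
So R is not an equivalence relation.

No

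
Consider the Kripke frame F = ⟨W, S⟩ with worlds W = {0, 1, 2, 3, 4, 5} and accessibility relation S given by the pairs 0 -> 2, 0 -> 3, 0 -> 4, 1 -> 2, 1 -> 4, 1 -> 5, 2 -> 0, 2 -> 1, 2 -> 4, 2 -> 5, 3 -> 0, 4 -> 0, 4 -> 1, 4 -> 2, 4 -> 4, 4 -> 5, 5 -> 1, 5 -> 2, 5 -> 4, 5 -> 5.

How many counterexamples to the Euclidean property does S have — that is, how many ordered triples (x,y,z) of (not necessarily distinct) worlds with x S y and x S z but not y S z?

23

Enumerating: (0,2,2), (0,2,3), (0,3,2), (0,3,3), (0,3,4), (0,4,3), (1,2,2), (2,0,0), (2,0,1), (2,0,5), (2,1,0), (2,1,1), … and 11 more.
Total: 23.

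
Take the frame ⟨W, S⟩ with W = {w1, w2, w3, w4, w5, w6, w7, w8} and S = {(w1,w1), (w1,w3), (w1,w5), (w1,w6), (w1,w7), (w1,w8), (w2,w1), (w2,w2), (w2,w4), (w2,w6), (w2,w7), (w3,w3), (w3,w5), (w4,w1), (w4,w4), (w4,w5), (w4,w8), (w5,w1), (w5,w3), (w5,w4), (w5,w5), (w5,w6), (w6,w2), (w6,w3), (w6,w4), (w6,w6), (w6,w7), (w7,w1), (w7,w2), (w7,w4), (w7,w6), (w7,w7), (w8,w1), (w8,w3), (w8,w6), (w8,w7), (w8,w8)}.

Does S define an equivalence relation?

Reflexive: yes — every world is S-related to itself.
Symmetric: no — w1 S w3 but not w3 S w1.
Transitive: no — w1 S w5 and w5 S w4, but not w1 S w4.
So S is not an equivalence relation.

No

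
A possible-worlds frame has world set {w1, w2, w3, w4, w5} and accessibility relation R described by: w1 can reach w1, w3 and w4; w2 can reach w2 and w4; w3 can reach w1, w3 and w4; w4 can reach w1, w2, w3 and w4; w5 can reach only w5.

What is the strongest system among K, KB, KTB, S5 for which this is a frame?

Symmetric (axiom B): yes — every pair in R has its reverse in R.
Reflexive (axiom T): yes — every world is R-related to itself.
Euclidean (axiom 5): no — w4 R w1 and w4 R w2, but not w1 R w2.
So F validates K, KB, KTB; S5 would additionally require R to be Euclidean. The strongest is KTB.

KTB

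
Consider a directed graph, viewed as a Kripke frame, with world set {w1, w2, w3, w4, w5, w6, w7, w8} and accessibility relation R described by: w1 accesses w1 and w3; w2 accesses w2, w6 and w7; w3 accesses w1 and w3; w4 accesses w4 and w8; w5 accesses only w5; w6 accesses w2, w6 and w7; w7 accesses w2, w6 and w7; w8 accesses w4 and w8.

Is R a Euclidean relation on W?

Yes

Euclidean: yes — any two successors of a common world are R-related.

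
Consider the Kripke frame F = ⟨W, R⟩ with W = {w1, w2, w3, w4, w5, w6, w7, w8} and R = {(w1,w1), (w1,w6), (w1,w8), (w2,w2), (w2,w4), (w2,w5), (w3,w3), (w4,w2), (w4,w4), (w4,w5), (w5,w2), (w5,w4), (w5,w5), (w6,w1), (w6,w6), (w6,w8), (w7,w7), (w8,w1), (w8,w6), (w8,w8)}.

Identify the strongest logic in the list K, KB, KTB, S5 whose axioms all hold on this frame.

S5

Symmetric (axiom B): yes — every pair in R has its reverse in R.
Reflexive (axiom T): yes — every world is R-related to itself.
Euclidean (axiom 5): yes — any two successors of a common world are R-related.
So F validates K, KB, KTB, S5. The strongest is S5.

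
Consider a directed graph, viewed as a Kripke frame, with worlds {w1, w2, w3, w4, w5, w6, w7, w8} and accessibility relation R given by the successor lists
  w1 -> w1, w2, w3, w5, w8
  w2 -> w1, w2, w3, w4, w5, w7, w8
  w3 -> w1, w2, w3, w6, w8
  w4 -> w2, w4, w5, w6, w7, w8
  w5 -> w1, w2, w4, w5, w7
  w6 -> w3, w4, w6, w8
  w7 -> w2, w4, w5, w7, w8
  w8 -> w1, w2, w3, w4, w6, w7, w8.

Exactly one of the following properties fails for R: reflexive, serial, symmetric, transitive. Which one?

transitive

Reflexive: yes — every world is R-related to itself.
Serial: yes — every world has a successor (e.g. w1 R w1).
Symmetric: yes — every pair in R has its reverse in R.
Transitive: no — w1 R w2 and w2 R w4, but not w1 R w4.
Only transitive fails.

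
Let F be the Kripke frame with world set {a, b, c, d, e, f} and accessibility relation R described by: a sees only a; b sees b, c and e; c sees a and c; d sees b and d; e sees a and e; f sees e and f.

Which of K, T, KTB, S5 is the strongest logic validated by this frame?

Reflexive (axiom T): yes — every world is R-related to itself.
Symmetric (axiom B): no — b R c but not c R b.
Euclidean (axiom 5): no — b R c and b R e, but not c R e.
So F validates K, T; KTB would additionally require R to be symmetric. The strongest is T.

T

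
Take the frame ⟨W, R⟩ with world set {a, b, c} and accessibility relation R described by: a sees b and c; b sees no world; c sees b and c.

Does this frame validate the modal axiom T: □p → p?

By correspondence theory, T is valid on a frame iff R is reflexive.
Reflexive: no — a is not related to itself.

No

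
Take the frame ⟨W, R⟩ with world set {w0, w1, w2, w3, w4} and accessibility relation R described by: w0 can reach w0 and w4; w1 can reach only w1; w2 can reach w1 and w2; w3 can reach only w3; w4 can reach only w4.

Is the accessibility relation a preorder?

Reflexive: yes — every world is R-related to itself.
Transitive: yes — every two-step R-path is closed by a direct edge.
So R is a preorder.

Yes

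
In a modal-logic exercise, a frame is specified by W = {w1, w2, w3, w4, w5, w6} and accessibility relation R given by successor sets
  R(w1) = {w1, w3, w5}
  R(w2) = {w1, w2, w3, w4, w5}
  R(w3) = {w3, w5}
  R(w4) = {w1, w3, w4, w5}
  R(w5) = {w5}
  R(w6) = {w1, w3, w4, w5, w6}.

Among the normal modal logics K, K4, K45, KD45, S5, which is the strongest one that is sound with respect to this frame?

K4

Transitive (axiom 4): yes — every two-step R-path is closed by a direct edge.
Euclidean (axiom 5): no — w1 R w5 and w1 R w3, but not w5 R w3.
Serial (axiom D): yes — every world has a successor (e.g. w1 R w1).
Reflexive (axiom T): yes — every world is R-related to itself.
So F validates K, K4; K45 would additionally require R to be Euclidean. The strongest is K4.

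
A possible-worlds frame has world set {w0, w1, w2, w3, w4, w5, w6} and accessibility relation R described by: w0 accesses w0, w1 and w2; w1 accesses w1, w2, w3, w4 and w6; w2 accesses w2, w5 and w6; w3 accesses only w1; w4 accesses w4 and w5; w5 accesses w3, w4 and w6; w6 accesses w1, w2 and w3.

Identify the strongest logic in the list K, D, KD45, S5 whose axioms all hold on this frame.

Serial (axiom D): yes — every world has a successor (e.g. w0 R w0).
Euclidean (axiom 5): no — w0 R w2 and w0 R w1, but not w2 R w1.
Transitive (axiom 4): no — w0 R w1 and w1 R w3, but not w0 R w3.
Reflexive (axiom T): no — w3 is not related to itself.
So F validates K, D; KD45 would additionally require R to be Euclidean and transitive. The strongest is D.

D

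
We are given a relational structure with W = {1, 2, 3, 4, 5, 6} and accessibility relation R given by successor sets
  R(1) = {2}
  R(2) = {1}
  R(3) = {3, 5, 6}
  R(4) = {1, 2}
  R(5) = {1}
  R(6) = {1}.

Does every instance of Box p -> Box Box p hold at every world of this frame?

No

By correspondence theory, 4 is valid on a frame iff R is transitive.
Transitive: no — 3 R 5 and 5 R 1, but not 3 R 1.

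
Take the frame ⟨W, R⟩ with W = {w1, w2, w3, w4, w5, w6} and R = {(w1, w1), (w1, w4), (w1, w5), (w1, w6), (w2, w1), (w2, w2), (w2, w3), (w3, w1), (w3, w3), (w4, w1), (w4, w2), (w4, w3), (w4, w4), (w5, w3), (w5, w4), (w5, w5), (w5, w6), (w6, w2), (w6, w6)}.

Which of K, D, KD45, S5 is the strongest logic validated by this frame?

Serial (axiom D): yes — every world has a successor (e.g. w1 R w1).
Euclidean (axiom 5): no — w1 R w4 and w1 R w5, but not w4 R w5.
Transitive (axiom 4): no — w1 R w4 and w4 R w2, but not w1 R w2.
Reflexive (axiom T): yes — every world is R-related to itself.
So F validates K, D; KD45 would additionally require R to be Euclidean and transitive. The strongest is D.

D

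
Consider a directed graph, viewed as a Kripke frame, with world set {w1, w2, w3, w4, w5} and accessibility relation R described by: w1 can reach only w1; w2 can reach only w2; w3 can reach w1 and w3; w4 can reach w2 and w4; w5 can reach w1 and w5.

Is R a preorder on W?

Yes

Reflexive: yes — every world is R-related to itself.
Transitive: yes — every two-step R-path is closed by a direct edge.
So R is a preorder.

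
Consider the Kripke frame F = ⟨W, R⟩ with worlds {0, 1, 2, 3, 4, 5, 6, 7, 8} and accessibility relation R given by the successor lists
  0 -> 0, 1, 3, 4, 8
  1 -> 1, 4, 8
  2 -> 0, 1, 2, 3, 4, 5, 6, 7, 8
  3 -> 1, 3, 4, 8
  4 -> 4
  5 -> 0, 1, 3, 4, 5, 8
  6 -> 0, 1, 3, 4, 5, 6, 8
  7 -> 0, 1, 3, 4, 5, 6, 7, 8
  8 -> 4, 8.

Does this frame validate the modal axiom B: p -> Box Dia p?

By correspondence theory, B is valid on a frame iff R is symmetric.
Symmetric: no — 0 R 1 but not 1 R 0.

No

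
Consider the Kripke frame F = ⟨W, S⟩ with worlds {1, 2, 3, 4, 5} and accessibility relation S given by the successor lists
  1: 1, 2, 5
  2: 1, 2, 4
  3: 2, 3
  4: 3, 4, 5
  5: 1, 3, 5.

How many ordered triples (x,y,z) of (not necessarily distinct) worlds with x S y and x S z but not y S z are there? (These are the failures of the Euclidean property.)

Enumerating: (1,2,5), (1,5,2), (2,1,4), (2,4,1), (2,4,2), (3,2,3), (4,3,4), (4,3,5), (4,5,4), (5,1,3), (5,3,1), (5,3,5).

12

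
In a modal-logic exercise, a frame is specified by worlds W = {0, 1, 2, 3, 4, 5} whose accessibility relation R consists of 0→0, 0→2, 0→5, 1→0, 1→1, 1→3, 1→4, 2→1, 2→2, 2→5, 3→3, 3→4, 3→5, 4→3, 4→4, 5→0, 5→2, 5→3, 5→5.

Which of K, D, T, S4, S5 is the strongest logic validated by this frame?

T

Serial (axiom D): yes — every world has a successor (e.g. 0 R 0).
Reflexive (axiom T): yes — every world is R-related to itself.
Transitive (axiom 4): no — 0 R 2 and 2 R 1, but not 0 R 1.
Euclidean (axiom 5): no — 1 R 0 and 1 R 3, but not 0 R 3.
So F validates K, D, T; S4 would additionally require R to be transitive. The strongest is T.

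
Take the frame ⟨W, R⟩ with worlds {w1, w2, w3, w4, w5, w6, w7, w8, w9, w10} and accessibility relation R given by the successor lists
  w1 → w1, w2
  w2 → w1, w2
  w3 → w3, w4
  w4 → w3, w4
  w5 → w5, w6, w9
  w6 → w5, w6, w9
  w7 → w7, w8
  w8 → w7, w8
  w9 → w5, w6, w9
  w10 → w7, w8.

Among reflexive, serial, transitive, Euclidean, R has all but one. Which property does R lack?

reflexive

Reflexive: no — w10 is not related to itself.
Serial: yes — every world has a successor (e.g. w1 R w1).
Transitive: yes — every two-step R-path is closed by a direct edge.
Euclidean: yes — any two successors of a common world are R-related.
Only reflexive fails.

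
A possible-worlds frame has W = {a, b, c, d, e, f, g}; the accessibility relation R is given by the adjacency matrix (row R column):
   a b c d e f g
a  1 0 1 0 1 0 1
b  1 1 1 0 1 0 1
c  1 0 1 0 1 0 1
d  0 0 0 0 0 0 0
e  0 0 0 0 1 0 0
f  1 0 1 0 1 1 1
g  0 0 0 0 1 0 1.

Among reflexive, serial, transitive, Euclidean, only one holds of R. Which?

transitive

Reflexive: no — d is not related to itself.
Serial: no — d has no R-successor.
Transitive: yes — every two-step R-path is closed by a direct edge.
Euclidean: no — a R e and a R c, but not e R c.
Only transitive holds.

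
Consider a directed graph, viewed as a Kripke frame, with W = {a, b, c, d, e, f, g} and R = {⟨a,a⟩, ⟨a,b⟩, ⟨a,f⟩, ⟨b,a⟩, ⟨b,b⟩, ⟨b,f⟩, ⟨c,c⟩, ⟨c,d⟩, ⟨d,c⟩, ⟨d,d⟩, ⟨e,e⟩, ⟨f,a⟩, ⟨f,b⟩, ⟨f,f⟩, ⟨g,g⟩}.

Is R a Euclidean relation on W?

Euclidean: yes — any two successors of a common world are R-related.

Yes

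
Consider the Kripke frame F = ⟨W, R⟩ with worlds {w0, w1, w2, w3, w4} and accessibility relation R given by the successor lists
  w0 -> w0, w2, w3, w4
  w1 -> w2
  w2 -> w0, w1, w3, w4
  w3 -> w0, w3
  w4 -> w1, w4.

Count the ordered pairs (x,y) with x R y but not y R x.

4

Enumerating: (w0,w4), (w2,w3), (w2,w4), (w4,w1).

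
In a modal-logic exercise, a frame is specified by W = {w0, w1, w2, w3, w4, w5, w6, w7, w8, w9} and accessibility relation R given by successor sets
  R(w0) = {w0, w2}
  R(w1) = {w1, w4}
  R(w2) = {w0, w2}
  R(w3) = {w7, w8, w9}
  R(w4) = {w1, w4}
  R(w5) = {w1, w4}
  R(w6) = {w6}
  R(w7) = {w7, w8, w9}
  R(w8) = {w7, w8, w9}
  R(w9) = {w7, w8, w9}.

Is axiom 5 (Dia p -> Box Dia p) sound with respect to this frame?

Axiom 5 corresponds to the accessibility relation being Euclidean.
Euclidean: yes — any two successors of a common world are R-related.

Yes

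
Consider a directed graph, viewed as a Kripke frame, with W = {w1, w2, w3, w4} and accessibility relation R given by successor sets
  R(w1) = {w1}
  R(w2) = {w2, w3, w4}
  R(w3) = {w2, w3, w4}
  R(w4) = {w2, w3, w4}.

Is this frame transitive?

Transitive: yes — every two-step R-path is closed by a direct edge.

Yes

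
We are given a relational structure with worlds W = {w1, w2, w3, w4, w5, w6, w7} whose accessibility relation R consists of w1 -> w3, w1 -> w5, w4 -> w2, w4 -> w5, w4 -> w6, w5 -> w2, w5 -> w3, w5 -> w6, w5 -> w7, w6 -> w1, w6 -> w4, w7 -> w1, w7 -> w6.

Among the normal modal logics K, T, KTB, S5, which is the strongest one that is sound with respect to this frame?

Reflexive (axiom T): no — w1 is not related to itself.
Symmetric (axiom B): no — w1 R w3 but not w3 R w1.
Euclidean (axiom 5): no — w1 R w3 and w1 R w5, but not w3 R w5.
So F validates K; T would additionally require R to be reflexive. The strongest is K.

K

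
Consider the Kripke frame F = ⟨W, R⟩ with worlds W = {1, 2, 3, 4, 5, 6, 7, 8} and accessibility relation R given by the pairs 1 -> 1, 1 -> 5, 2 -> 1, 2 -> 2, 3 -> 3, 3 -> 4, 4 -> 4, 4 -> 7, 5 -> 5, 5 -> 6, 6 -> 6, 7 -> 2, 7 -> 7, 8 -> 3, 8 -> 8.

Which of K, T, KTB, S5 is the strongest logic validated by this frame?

T

Reflexive (axiom T): yes — every world is R-related to itself.
Symmetric (axiom B): no — 1 R 5 but not 5 R 1.
Euclidean (axiom 5): no — 1 R 5 and 1 R 1, but not 5 R 1.
So F validates K, T; KTB would additionally require R to be symmetric. The strongest is T.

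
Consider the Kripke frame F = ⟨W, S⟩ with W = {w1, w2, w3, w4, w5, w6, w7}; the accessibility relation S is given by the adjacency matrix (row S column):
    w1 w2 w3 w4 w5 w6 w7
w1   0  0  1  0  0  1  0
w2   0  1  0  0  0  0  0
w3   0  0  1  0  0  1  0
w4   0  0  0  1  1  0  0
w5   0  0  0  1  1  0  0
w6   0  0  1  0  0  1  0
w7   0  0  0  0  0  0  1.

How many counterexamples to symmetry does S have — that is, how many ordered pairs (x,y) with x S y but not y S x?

Enumerating: (w1,w3), (w1,w6).

2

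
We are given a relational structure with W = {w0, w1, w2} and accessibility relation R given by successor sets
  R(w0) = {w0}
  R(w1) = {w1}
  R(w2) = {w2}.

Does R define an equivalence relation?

Reflexive: yes — every world is R-related to itself.
Symmetric: yes — every pair in R has its reverse in R.
Transitive: yes — every two-step R-path is closed by a direct edge.
So R is an equivalence relation.

Yes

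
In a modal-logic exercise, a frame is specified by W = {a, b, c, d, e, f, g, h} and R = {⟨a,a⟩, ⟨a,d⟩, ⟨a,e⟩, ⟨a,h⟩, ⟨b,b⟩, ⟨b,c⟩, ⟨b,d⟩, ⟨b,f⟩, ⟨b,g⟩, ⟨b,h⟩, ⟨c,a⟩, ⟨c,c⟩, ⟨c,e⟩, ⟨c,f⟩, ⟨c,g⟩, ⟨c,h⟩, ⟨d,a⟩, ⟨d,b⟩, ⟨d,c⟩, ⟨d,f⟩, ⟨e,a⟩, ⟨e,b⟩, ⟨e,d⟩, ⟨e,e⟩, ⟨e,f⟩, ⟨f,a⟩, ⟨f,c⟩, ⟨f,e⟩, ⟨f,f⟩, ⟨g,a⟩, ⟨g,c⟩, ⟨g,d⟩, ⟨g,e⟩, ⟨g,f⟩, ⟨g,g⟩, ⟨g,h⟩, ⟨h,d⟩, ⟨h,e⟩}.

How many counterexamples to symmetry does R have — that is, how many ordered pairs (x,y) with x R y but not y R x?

20

Enumerating: (a,h), (b,c), (b,f), (b,g), (b,h), (c,a), (c,e), (c,h), (d,c), (d,f), (e,b), (e,d), … and 8 more.
Total: 20.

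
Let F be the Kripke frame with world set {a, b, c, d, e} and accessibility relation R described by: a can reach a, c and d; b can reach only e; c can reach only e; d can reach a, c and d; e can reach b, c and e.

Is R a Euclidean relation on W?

Euclidean: no — a R c and a R d, but not c R d.

No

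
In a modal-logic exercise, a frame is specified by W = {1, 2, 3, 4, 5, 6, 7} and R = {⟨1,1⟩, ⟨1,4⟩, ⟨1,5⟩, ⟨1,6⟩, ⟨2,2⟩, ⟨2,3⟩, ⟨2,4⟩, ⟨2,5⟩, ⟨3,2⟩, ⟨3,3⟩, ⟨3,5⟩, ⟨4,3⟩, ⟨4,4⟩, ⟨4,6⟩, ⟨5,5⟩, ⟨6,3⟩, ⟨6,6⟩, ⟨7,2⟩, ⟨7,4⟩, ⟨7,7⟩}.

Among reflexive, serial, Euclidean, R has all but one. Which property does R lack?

Reflexive: yes — every world is R-related to itself.
Serial: yes — every world has a successor (e.g. 1 R 1).
Euclidean: no — 1 R 4 and 1 R 5, but not 4 R 5.
Only Euclidean fails.

Euclidean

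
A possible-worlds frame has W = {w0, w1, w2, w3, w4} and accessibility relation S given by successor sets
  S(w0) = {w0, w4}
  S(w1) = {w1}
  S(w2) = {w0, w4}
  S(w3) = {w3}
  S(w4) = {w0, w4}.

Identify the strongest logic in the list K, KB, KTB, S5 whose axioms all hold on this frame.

K

Symmetric (axiom B): no — w2 S w0 but not w0 S w2.
Reflexive (axiom T): no — w2 is not related to itself.
Euclidean (axiom 5): yes — any two successors of a common world are S-related.
So F validates K; KB would additionally require S to be symmetric. The strongest is K.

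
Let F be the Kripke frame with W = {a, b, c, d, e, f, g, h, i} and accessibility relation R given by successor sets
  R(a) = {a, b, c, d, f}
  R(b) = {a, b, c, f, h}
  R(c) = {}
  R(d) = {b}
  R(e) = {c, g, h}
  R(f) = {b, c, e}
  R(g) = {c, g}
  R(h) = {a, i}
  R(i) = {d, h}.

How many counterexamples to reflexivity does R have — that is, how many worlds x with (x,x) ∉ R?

Enumerating: c, d, e, f, h, i.

6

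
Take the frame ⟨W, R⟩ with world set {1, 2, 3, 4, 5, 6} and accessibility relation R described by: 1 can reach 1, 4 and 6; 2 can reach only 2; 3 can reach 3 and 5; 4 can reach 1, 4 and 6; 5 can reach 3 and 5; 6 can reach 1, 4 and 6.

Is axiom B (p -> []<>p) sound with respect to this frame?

Yes

By correspondence theory, B is valid on a frame iff R is symmetric.
Symmetric: yes — every pair in R has its reverse in R.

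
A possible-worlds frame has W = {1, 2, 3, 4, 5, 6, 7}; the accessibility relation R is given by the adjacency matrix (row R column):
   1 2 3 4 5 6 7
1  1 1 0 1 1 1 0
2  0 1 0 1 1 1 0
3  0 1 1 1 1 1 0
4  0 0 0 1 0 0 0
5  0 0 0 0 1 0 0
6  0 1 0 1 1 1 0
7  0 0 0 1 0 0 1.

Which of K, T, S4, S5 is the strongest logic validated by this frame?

S4

Reflexive (axiom T): yes — every world is R-related to itself.
Transitive (axiom 4): yes — every two-step R-path is closed by a direct edge.
Euclidean (axiom 5): no — 1 R 4 and 1 R 2, but not 4 R 2.
So F validates K, T, S4; S5 would additionally require R to be Euclidean. The strongest is S4.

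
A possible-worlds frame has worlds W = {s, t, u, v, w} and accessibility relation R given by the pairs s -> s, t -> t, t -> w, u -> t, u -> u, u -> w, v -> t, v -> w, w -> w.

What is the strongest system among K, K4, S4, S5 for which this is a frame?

K4

Transitive (axiom 4): yes — every two-step R-path is closed by a direct edge.
Reflexive (axiom T): no — v is not related to itself.
Euclidean (axiom 5): no — u R w and u R t, but not w R t.
So F validates K, K4; S4 would additionally require R to be reflexive. The strongest is K4.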